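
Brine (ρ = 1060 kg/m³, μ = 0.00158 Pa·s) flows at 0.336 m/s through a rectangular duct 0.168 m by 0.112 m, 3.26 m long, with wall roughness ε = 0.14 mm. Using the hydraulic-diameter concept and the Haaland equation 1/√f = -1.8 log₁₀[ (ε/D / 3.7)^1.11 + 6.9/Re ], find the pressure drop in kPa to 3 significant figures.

ΔP ≈ 0.0373 kPa

Hydraulic diameter D_h = 4A/P = 4·(0.168·0.112)/(2·(0.168+0.112)) = 0.07526/0.56 = 0.1344 m.
Re = ρVD_h/μ = 1060·0.336·0.1344/0.00158 = 3.03e+04.
ε/D_h = 0.00014/0.1344 = 0.00104; Haaland gives 1/√f = -1.8 log₁₀[0.000115+0.000228] = 6.238, so f = 0.0257.
ΔP = f(L/D_h)(ρV²/2) = 0.0257·3.26/0.1344·59.83 = 37.3 Pa.
ΔP = 0.0373 kPa.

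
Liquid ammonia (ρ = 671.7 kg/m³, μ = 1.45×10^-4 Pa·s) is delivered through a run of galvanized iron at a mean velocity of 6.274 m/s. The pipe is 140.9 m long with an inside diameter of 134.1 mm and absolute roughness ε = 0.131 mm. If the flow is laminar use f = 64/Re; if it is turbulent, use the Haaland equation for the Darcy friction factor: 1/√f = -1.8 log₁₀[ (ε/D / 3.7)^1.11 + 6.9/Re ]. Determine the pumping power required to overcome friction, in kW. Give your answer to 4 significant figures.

Reynolds number Re = ρVD/μ = 671.7 · 6.274 · 0.1341 / 0.000145 = 3.897e+06.
Re > 4000 → turbulent. Relative roughness ε/D = 0.000131/0.1341 = 0.000977. Haaland: 1/√f = -1.8 log₁₀[(0.000977/3.7)^1.11 + 6.9/3.897e+06] = -1.8 log₁₀[0.000107 + 1.77e-06] = 7.137, so f = 0.01963.
Darcy-Weisbach: ΔP = f(L/D)(ρV²/2) = 0.01963·(140.9/0.1341)·(671.7·6.274²/2) = 0.01963·1051·1.322e+04 = 2.727e+05 Pa.
Q = V·A = 6.274·0.01412 = 0.08861 m³/s.
Pumping power P = QΔP = 0.08861·2.727e+05 = 24167 W = 24.17 kW.

P ≈ 24.17 kW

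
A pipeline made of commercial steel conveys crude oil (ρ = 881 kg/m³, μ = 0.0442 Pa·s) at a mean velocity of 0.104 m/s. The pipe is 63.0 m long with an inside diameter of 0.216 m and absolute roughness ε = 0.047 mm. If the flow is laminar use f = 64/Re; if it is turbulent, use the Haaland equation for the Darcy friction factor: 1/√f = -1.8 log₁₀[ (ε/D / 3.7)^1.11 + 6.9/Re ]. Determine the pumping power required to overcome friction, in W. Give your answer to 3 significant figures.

P ≈ 0.757 W

Reynolds number Re = ρVD/μ = 881 · 0.104 · 0.216 / 0.0442 = 447.8.
Re < 2300 → laminar flow, so f = 64/Re = 64/447.8 = 0.1429 (the turbulent correlation is not needed).
Darcy-Weisbach: ΔP = f(L/D)(ρV²/2) = 0.1429·(63/0.216)·(881·0.104²/2) = 0.1429·291.7·4.764 = 198.6 Pa.
Q = V·A = 0.104·0.03664 = 0.003811 m³/s.
Pumping power P = QΔP = 0.003811·198.6 = 0.7570 W = 0.757 W.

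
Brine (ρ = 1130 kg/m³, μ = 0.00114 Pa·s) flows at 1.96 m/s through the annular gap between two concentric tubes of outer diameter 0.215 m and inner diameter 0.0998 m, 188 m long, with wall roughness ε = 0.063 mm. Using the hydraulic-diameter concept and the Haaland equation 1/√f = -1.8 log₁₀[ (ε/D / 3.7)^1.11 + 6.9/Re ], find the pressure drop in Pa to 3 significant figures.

Hydraulic diameter D_h = 4A/P = D_o - D_i = 0.215 - 0.0998 = 0.1152 m.
Re = ρVD_h/μ = 1130·1.96·0.1152/0.00114 = 2.238e+05.
ε/D_h = 6.3e-05/0.1152 = 0.000547; Haaland gives 1/√f = -1.8 log₁₀[5.6e-05+3.08e-05] = 7.31, so f = 0.01871.
ΔP = f(L/D_h)(ρV²/2) = 0.01871·188/0.1152·2171 = 6.628e+04 Pa.

ΔP ≈ 66300 Pa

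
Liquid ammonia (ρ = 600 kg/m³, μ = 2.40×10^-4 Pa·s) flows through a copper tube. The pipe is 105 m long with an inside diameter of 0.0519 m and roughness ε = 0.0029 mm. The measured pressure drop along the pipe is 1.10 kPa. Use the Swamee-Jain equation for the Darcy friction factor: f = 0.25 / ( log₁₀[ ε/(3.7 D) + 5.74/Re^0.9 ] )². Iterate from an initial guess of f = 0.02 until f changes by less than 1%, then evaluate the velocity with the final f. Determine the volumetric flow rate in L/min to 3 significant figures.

Rearranging Darcy-Weisbach: V = √(2·ΔP·D/(f·L·ρ)). With ε/D = 2.9e-06/0.0519 = 5.59e-05, iterate starting from f = 0.02:
  f = 0.02 → V = √(2·1100·0.0519/(0.02·105·600)) = 0.301 m/s; Re = ρVD/μ = 3.906e+04; f → 0.02217
  f = 0.02217 → V = 0.2859 m/s; Re = 3.71e+04; f → 0.02242
  f = 0.02242 → V = 0.2843 m/s; Re = 3.689e+04; f → 0.02245
Converged (Δf/f < 1%). With the final f = 0.02245: V = √(2·1100·0.0519/(0.02245·105·600)) = 0.2841 m/s.
Q = V·A = 0.2841·(π/4·0.0519²) = 0.000601 m³/s = 36.1 L/min.

Q ≈ 36.1 L/min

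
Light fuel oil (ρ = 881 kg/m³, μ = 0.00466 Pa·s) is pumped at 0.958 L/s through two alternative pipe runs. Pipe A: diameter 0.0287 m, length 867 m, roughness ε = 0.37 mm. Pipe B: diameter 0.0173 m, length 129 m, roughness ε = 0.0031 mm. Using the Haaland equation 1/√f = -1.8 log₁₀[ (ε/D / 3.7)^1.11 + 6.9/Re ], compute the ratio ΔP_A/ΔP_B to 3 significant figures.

ΔP_A/ΔP_B ≈ 0.871

Pipe A: V = Q/A = 0.000958/0.0006469 = 1.481 m/s; Re = 8035; ε/D = 0.0129; Haaland → f = 0.04694; ΔP_A = f(L/D)(ρV²/2) = 1.37e+06 Pa.
Pipe B: V = Q/A = 0.000958/0.0002351 = 4.076 m/s; Re = 1.333e+04; ε/D = 0.000179; Haaland → f = 0.02882; ΔP_B = f(L/D)(ρV²/2) = 1.572e+06 Pa.
ΔP_A/ΔP_B = 1.37e+06/1.572e+06 = 0.871.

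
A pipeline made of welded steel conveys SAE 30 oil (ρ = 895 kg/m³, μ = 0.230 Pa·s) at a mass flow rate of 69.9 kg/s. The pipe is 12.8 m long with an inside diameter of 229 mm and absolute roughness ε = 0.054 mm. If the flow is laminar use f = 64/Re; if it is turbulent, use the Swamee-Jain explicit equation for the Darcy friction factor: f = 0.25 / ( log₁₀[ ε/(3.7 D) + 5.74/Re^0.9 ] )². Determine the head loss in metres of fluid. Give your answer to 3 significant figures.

A = πD²/4 = π(0.229)²/4 = 0.04119 m²; mean velocity V = ṁ/(ρA) = 69.9/(895 · 0.04119) = 1.896 m/s.
Reynolds number Re = ρVD/μ = 895 · 1.896 · 0.229 / 0.23 = 1690.
Re < 2300 → laminar flow, so f = 64/Re = 64/1690 = 0.03788 (the turbulent correlation is not needed).
Darcy-Weisbach: ΔP = f(L/D)(ρV²/2) = 0.03788·(12.8/0.229)·(895·1.896²/2) = 0.03788·55.9·1609 = 3407 Pa.
Head loss h_f = ΔP/(ρg) = 3407/(895·9.81) = 0.388 m.

h_f ≈ 0.388 m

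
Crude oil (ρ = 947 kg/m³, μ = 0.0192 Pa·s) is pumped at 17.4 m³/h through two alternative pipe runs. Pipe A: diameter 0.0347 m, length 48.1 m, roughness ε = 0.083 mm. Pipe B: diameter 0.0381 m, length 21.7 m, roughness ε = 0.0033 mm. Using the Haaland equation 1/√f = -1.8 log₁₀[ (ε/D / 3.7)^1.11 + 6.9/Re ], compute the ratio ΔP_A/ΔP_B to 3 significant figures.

ΔP_A/ΔP_B ≈ 3.76

Pipe A: V = Q/A = 0.004833/0.0009457 = 5.111 m/s; Re = 8747; ε/D = 0.00239; Haaland → f = 0.03504; ΔP_A = f(L/D)(ρV²/2) = 6.008e+05 Pa.
Pipe B: V = Q/A = 0.004833/0.00114 = 4.239 m/s; Re = 7967; ε/D = 8.66e-05; Haaland → f = 0.03299; ΔP_B = f(L/D)(ρV²/2) = 1.599e+05 Pa.
ΔP_A/ΔP_B = 6.008e+05/1.599e+05 = 3.76.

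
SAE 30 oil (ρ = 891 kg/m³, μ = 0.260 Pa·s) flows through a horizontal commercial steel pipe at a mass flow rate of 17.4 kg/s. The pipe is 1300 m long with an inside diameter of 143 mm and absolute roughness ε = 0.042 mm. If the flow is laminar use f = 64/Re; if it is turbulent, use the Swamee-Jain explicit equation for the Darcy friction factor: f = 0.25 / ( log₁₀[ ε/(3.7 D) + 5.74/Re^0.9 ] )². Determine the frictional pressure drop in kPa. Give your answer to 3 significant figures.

ΔP ≈ 643 kPa

A = πD²/4 = π(0.143)²/4 = 0.01606 m²; mean velocity V = ṁ/(ρA) = 17.4/(891 · 0.01606) = 1.216 m/s.
Reynolds number Re = ρVD/μ = 891 · 1.216 · 0.143 / 0.26 = 595.9.
Re < 2300 → laminar flow, so f = 64/Re = 64/595.9 = 0.1074 (the turbulent correlation is not needed).
Darcy-Weisbach: ΔP = f(L/D)(ρV²/2) = 0.1074·(1300/0.143)·(891·1.216²/2) = 0.1074·9091·658.7 = 6.431e+05 Pa.
ΔP = 6.431e+05 Pa = 643 kPa.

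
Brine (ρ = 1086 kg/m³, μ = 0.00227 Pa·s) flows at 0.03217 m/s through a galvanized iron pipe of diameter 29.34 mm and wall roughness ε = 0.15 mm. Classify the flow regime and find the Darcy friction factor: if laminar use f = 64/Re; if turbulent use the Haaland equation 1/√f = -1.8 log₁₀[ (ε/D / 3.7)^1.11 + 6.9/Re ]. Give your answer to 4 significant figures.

Re = ρVD/μ = 1086·0.03217·0.02934/0.00227 = 451.6.
Re < 2300 → laminar, so f = 64/Re = 0.1417 (roughness is irrelevant in laminar flow).

f ≈ 0.1417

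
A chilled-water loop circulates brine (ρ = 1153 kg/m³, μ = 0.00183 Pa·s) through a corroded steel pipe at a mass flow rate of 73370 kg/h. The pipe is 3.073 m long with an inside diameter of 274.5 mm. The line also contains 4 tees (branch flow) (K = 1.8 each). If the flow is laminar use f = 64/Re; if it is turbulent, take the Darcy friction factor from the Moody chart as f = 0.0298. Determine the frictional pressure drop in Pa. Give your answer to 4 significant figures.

ṁ = 73370 kg/h = 73370/3600 = 20.38 kg/s.
A = πD²/4 = π(0.2745)²/4 = 0.05918 m²; mean velocity V = ṁ/(ρA) = 20.38/(1153 · 0.05918) = 0.2987 m/s.
Reynolds number Re = ρVD/μ = 1153 · 0.2987 · 0.2745 / 0.00183 = 5.166e+04.
Re > 4000 → turbulent; use the Moody-chart value f = 0.0298.
Total minor-loss coefficient ΣK = 4·1.8 = 7.2.
ΔP = [f·L/D + ΣK]·(ρV²/2) = [0.0298·3.073/0.2745 + 7.2]·(1153·0.2987²/2) = [0.3336 + 7.2]·51.43 = 387.5 Pa.

ΔP ≈ 387.5 Pa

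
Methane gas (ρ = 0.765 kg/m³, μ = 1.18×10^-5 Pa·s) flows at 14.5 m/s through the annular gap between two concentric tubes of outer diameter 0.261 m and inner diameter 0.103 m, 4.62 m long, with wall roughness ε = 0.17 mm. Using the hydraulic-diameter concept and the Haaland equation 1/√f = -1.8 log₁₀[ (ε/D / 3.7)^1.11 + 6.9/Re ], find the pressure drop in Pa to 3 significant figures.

ΔP ≈ 50.7 Pa

Hydraulic diameter D_h = 4A/P = D_o - D_i = 0.261 - 0.103 = 0.158 m.
Re = ρVD_h/μ = 0.765·14.5·0.158/1.18e-05 = 1.485e+05.
ε/D_h = 0.00017/0.158 = 0.00108; Haaland gives 1/√f = -1.8 log₁₀[0.000119+4.65e-05] = 6.808, so f = 0.02158.
ΔP = f(L/D_h)(ρV²/2) = 0.02158·4.62/0.158·80.42 = 50.74 Pa.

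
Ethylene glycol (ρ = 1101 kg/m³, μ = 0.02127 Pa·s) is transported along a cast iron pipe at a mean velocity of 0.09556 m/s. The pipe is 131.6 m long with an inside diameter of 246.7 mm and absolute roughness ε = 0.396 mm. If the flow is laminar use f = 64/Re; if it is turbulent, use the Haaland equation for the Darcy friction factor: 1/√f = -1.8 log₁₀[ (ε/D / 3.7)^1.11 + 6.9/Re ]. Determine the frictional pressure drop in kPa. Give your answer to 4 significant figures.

Reynolds number Re = ρVD/μ = 1101 · 0.09556 · 0.2467 / 0.0213 = 1220.
Re < 2300 → laminar flow, so f = 64/Re = 64/1220 = 0.05245 (the turbulent correlation is not needed).
Darcy-Weisbach: ΔP = f(L/D)(ρV²/2) = 0.05245·(131.6/0.2467)·(1101·0.09556²/2) = 0.05245·533.4·5.027 = 140.6 Pa.
ΔP = 140.6 Pa = 0.1406 kPa.

ΔP ≈ 0.1406 kPa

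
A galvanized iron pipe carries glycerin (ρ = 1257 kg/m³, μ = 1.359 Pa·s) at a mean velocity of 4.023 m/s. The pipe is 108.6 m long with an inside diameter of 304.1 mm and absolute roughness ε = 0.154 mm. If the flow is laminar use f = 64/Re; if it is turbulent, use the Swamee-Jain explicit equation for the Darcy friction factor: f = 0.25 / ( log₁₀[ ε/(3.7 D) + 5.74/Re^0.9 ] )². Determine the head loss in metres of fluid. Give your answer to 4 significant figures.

Reynolds number Re = ρVD/μ = 1257 · 4.023 · 0.3041 / 1.36 = 1132.
Re < 2300 → laminar flow, so f = 64/Re = 64/1132 = 0.05656 (the turbulent correlation is not needed).
Darcy-Weisbach: ΔP = f(L/D)(ρV²/2) = 0.05656·(108.6/0.3041)·(1257·4.023²/2) = 0.05656·357.1·1.017e+04 = 2.055e+05 Pa.
Head loss h_f = ΔP/(ρg) = 2.055e+05/(1257·9.81) = 16.66 m.

h_f ≈ 16.66 m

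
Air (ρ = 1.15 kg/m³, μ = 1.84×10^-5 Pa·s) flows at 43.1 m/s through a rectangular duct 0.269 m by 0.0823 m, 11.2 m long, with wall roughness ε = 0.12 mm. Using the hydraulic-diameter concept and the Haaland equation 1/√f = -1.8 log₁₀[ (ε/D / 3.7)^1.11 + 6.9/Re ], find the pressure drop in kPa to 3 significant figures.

Hydraulic diameter D_h = 4A/P = 4·(0.269·0.0823)/(2·(0.269+0.0823)) = 0.08855/0.7026 = 0.126 m.
Re = ρVD_h/μ = 1.15·43.1·0.126/1.84e-05 = 3.395e+05.
ε/D_h = 0.00012/0.126 = 0.000952; Haaland gives 1/√f = -1.8 log₁₀[0.000104+2.03e-05] = 7.032, so f = 0.02022.
ΔP = f(L/D_h)(ρV²/2) = 0.02022·11.2/0.126·1068 = 1920 Pa.
ΔP = 1.92 kPa.

ΔP ≈ 1.92 kPa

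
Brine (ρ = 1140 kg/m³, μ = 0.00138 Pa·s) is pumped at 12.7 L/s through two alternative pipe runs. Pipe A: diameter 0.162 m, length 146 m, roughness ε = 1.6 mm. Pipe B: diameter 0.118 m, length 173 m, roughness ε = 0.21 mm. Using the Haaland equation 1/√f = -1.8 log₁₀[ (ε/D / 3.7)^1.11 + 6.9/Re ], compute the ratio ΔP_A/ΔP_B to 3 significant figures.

ΔP_A/ΔP_B ≈ 0.275

Pipe A: V = Q/A = 0.0127/0.02061 = 0.6161 m/s; Re = 8.246e+04; ε/D = 0.00988; Haaland → f = 0.0385; ΔP_A = f(L/D)(ρV²/2) = 7509 Pa.
Pipe B: V = Q/A = 0.0127/0.01094 = 1.161 m/s; Re = 1.132e+05; ε/D = 0.00178; Haaland → f = 0.0242; ΔP_B = f(L/D)(ρV²/2) = 2.728e+04 Pa.
ΔP_A/ΔP_B = 7509/2.728e+04 = 0.275.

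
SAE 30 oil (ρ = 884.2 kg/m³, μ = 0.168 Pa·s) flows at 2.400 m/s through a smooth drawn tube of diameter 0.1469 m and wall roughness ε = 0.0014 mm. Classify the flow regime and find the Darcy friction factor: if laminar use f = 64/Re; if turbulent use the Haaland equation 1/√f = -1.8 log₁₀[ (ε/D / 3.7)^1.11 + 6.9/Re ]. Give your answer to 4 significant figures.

f ≈ 0.03449

Re = ρVD/μ = 884.2·2.4·0.1469/0.168 = 1856.
Re < 2300 → laminar, so f = 64/Re = 0.03449 (roughness is irrelevant in laminar flow).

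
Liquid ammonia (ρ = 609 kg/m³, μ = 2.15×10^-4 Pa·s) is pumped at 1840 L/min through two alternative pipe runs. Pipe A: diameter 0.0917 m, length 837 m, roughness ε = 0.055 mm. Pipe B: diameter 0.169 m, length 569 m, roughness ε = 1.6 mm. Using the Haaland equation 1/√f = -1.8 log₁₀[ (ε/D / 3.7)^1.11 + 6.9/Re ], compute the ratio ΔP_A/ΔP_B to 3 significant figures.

Pipe A: V = Q/A = 0.03067/0.006604 = 4.643 m/s; Re = 1.206e+06; ε/D = 0.0006; Haaland → f = 0.01776; ΔP_A = f(L/D)(ρV²/2) = 1.064e+06 Pa.
Pipe B: V = Q/A = 0.03067/0.02243 = 1.367 m/s; Re = 6.544e+05; ε/D = 0.00947; Haaland → f = 0.03738; ΔP_B = f(L/D)(ρV²/2) = 7.162e+04 Pa.
ΔP_A/ΔP_B = 1.064e+06/7.162e+04 = 14.9.

ΔP_A/ΔP_B ≈ 14.9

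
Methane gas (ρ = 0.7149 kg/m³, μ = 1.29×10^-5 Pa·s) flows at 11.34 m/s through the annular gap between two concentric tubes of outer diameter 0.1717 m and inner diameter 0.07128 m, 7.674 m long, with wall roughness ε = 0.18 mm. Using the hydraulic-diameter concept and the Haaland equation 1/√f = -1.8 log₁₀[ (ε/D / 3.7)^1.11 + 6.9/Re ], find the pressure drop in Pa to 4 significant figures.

Hydraulic diameter D_h = 4A/P = D_o - D_i = 0.1717 - 0.07128 = 0.1004 m.
Re = ρVD_h/μ = 0.7149·11.34·0.1004/1.29e-05 = 6.311e+04.
ε/D_h = 0.00018/0.1004 = 0.00179; Haaland gives 1/√f = -1.8 log₁₀[0.000209+0.000109] = 6.294, so f = 0.02524.
ΔP = f(L/D_h)(ρV²/2) = 0.02524·7.674/0.1004·45.97 = 88.67 Pa.

ΔP ≈ 88.67 Pa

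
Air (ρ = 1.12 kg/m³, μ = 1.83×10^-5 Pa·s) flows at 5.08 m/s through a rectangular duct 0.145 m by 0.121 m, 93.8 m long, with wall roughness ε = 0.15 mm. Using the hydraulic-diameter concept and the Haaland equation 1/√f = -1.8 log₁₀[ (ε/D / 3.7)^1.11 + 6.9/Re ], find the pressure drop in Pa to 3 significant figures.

ΔP ≈ 254 Pa

Hydraulic diameter D_h = 4A/P = 4·(0.145·0.121)/(2·(0.145+0.121)) = 0.07018/0.532 = 0.1319 m.
Re = ρVD_h/μ = 1.12·5.08·0.1319/1.83e-05 = 4.101e+04.
ε/D_h = 0.00015/0.1319 = 0.00114; Haaland gives 1/√f = -1.8 log₁₀[0.000126+0.000168] = 6.356, so f = 0.02476.
ΔP = f(L/D_h)(ρV²/2) = 0.02476·93.8/0.1319·14.45 = 254.4 Pa.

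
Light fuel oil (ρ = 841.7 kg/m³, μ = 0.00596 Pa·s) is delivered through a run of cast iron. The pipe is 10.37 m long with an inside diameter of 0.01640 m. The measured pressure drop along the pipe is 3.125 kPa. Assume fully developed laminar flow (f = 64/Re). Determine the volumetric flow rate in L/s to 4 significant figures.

For laminar flow, f = 64/Re with Re = ρVD/μ, so Darcy-Weisbach reduces to ΔP = 32μLV/D². Solving for V: V = ΔP·D²/(32μL) = 3125·(0.0164)²/(32·0.00596·10.37) = 0.425 m/s.
Check: Re = ρVD/μ = 841.7·0.425·0.0164/0.00596 = 984.3 < 2300, so the laminar assumption holds.
Q = V·A = 0.425·(π/4·0.0164²) = 8.977e-05 m³/s = 0.08977 L/s.

Q ≈ 0.08977 L/s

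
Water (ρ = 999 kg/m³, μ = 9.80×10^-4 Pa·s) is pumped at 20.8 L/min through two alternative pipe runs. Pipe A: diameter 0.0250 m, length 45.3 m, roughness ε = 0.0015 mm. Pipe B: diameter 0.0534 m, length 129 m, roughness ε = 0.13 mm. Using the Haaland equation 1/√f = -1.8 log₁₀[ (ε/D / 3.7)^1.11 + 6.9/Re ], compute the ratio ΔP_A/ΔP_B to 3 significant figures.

ΔP_A/ΔP_B ≈ 11.7

Pipe A: V = Q/A = 0.0003467/0.0004909 = 0.7062 m/s; Re = 1.8e+04; ε/D = 6e-05; Haaland → f = 0.02653; ΔP_A = f(L/D)(ρV²/2) = 1.198e+04 Pa.
Pipe B: V = Q/A = 0.0003467/0.00224 = 0.1548 m/s; Re = 8426; ε/D = 0.00243; Haaland → f = 0.03538; ΔP_B = f(L/D)(ρV²/2) = 1023 Pa.
ΔP_A/ΔP_B = 1.198e+04/1023 = 11.7.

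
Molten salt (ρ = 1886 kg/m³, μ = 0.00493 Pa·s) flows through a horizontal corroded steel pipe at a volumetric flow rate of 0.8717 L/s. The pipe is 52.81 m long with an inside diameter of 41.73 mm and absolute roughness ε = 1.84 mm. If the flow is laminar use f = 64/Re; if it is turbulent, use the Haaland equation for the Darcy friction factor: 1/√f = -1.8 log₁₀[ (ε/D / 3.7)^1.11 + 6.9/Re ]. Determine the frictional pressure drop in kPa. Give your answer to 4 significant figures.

Q = 0.8717 L/s = 0.8717/1000 = 0.0008717 m³/s.
Cross-sectional area A = πD²/4 = π(0.04173)²/4 = 0.001368 m²; mean velocity V = Q/A = 0.0008717/0.001368 = 0.6374 m/s.
Reynolds number Re = ρVD/μ = 1886 · 0.6374 · 0.04173 / 0.00493 = 1.017e+04.
Re > 4000 → turbulent. Relative roughness ε/D = 0.00184/0.04173 = 0.0441. Haaland: 1/√f = -1.8 log₁₀[(0.0441/3.7)^1.11 + 6.9/1.017e+04] = -1.8 log₁₀[0.00732 + 0.000678] = 3.775, so f = 0.07019.
Darcy-Weisbach: ΔP = f(L/D)(ρV²/2) = 0.07019·(52.81/0.04173)·(1886·0.6374²/2) = 0.07019·1266·383.1 = 3.403e+04 Pa.
ΔP = 3.403e+04 Pa = 34.03 kPa.

ΔP ≈ 34.03 kPa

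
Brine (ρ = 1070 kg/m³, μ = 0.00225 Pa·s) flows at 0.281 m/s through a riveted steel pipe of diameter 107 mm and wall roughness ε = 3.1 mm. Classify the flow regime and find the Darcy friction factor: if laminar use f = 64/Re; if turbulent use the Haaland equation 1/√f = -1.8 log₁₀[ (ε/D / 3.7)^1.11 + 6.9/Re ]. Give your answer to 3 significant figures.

f ≈ 0.0586

Re = ρVD/μ = 1070·0.281·0.107/0.00225 = 1.43e+04.
Re > 4000 → turbulent. ε/D = 0.0031/0.107 = 0.029; Haaland: 1/√f = -1.8 log₁₀[0.00459 + 0.000483] = 4.13, so f = 0.05862.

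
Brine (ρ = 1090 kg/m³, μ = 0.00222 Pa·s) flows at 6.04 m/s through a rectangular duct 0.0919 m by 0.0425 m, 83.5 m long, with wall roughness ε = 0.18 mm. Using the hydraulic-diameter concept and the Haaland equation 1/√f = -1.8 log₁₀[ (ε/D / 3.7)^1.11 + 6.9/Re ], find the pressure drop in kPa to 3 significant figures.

ΔP ≈ 775 kPa

Hydraulic diameter D_h = 4A/P = 4·(0.0919·0.0425)/(2·(0.0919+0.0425)) = 0.01562/0.2688 = 0.05812 m.
Re = ρVD_h/μ = 1090·6.04·0.05812/0.00222 = 1.724e+05.
ε/D_h = 0.00018/0.05812 = 0.0031; Haaland gives 1/√f = -1.8 log₁₀[0.000384+4e-05] = 6.071, so f = 0.02713.
ΔP = f(L/D_h)(ρV²/2) = 0.02713·83.5/0.05812·1.988e+04 = 7.75e+05 Pa.
ΔP = 775 kPa.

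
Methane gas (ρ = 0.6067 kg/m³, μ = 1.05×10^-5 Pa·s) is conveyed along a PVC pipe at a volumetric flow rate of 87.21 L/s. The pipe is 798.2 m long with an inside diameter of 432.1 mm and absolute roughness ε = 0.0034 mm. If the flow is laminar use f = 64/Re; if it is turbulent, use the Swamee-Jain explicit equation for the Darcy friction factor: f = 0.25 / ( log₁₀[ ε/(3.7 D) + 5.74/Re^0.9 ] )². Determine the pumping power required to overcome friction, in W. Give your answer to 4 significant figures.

P ≈ 0.4818 W

Q = 87.21 L/s = 87.21/1000 = 0.08721 m³/s.
Cross-sectional area A = πD²/4 = π(0.4321)²/4 = 0.1466 m²; mean velocity V = Q/A = 0.08721/0.1466 = 0.5947 m/s.
Reynolds number Re = ρVD/μ = 0.6067 · 0.5947 · 0.4321 / 1.05e-05 = 1.485e+04.
Re > 4000 → turbulent. Relative roughness ε/D = 3.4e-06/0.4321 = 7.87e-06. Swamee-Jain: f = 0.25/(log₁₀[7.87e-06/3.7 + 5.74/1.485e+04^0.9])² = 0.25/(log₁₀[2.13e-06 + 0.00101])² = 0.25/(-2.995)² = 0.02788.
Darcy-Weisbach: ΔP = f(L/D)(ρV²/2) = 0.02788·(798.2/0.4321)·(0.6067·0.5947²/2) = 0.02788·1847·0.1073 = 5.525 Pa.
Pumping power P = QΔP = 0.08721·5.525 = 0.48183 W = 0.4818 W.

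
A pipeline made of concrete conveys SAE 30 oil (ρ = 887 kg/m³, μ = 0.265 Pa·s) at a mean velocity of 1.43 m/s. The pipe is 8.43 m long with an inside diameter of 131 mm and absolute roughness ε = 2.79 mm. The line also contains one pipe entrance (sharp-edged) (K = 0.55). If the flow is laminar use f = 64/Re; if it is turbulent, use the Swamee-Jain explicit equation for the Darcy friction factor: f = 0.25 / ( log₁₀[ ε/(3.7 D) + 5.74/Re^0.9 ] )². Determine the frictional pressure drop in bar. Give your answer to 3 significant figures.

Reynolds number Re = ρVD/μ = 887 · 1.43 · 0.131 / 0.265 = 627.
Re < 2300 → laminar flow, so f = 64/Re = 64/627 = 0.1021 (the turbulent correlation is not needed).
Total minor-loss coefficient ΣK = 1·0.55 = 0.55.
ΔP = [f·L/D + ΣK]·(ρV²/2) = [0.1021·8.43/0.131 + 0.55]·(887·1.43²/2) = [6.568 + 0.55]·906.9 = 6456 Pa.
ΔP = 6456 Pa = 0.0646 bar.

ΔP ≈ 0.0646 bar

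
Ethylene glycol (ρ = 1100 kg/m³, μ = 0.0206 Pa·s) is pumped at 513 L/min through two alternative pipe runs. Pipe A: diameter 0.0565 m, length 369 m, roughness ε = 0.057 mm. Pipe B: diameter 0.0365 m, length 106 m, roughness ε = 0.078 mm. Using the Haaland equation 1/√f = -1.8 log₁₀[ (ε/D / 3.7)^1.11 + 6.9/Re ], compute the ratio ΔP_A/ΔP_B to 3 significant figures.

ΔP_A/ΔP_B ≈ 0.406

Pipe A: V = Q/A = 0.00855/0.002507 = 3.41 m/s; Re = 1.029e+04; ε/D = 0.00101; Haaland → f = 0.03197; ΔP_A = f(L/D)(ρV²/2) = 1.335e+06 Pa.
Pipe B: V = Q/A = 0.00855/0.001046 = 8.171 m/s; Re = 1.593e+04; ε/D = 0.00214; Haaland → f = 0.03086; ΔP_B = f(L/D)(ρV²/2) = 3.291e+06 Pa.
ΔP_A/ΔP_B = 1.335e+06/3.291e+06 = 0.406.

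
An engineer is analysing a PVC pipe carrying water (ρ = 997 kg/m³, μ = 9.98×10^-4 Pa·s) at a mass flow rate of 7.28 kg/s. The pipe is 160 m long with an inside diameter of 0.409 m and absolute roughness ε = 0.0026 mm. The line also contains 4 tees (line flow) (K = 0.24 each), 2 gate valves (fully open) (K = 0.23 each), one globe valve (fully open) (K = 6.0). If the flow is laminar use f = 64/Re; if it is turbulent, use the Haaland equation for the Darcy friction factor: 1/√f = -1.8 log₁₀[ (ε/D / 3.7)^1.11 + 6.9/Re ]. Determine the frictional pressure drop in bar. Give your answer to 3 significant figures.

ΔP ≈ 2.65×10^-4 bar

A = πD²/4 = π(0.409)²/4 = 0.1314 m²; mean velocity V = ṁ/(ρA) = 7.28/(997 · 0.1314) = 0.05558 m/s.
Reynolds number Re = ρVD/μ = 997 · 0.05558 · 0.409 / 0.000998 = 2.271e+04.
Re > 4000 → turbulent. Relative roughness ε/D = 2.6e-06/0.409 = 6.36e-06. Haaland: 1/√f = -1.8 log₁₀[(6.36e-06/3.7)^1.11 + 6.9/2.271e+04] = -1.8 log₁₀[3.99e-07 + 0.000304] = 6.33, so f = 0.02496.
Total minor-loss coefficient ΣK = 4·0.24 + 2·0.23 + 1·6 = 7.42.
ΔP = [f·L/D + ΣK]·(ρV²/2) = [0.02496·160/0.409 + 7.42]·(997·0.05558²/2) = [9.763 + 7.42]·1.54 = 26.46 Pa.
ΔP = 26.46 Pa = 2.65×10^-4 bar.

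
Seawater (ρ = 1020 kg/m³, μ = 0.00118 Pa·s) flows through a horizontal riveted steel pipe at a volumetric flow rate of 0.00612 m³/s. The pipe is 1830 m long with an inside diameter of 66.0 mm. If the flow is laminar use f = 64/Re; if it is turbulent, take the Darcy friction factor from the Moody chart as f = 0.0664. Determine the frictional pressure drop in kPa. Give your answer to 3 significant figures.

Cross-sectional area A = πD²/4 = π(0.066)²/4 = 0.003421 m²; mean velocity V = Q/A = 0.00612/0.003421 = 1.789 m/s.
Reynolds number Re = ρVD/μ = 1020 · 1.789 · 0.066 / 0.00118 = 1.021e+05.
Re > 4000 → turbulent; use the Moody-chart value f = 0.0664.
Darcy-Weisbach: ΔP = f(L/D)(ρV²/2) = 0.0664·(1830/0.066)·(1020·1.789²/2) = 0.0664·2.773e+04·1632 = 3.005e+06 Pa.
ΔP = 3.005e+06 Pa = 3000 kPa.

ΔP ≈ 3000 kPa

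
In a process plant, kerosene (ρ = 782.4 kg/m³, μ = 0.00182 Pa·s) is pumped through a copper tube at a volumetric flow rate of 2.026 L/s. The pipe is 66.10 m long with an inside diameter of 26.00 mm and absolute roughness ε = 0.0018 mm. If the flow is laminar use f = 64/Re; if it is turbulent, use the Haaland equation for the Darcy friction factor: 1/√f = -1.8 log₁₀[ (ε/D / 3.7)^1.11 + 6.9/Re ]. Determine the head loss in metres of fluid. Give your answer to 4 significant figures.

Q = 2.026 L/s = 2.026/1000 = 0.002026 m³/s.
Cross-sectional area A = πD²/4 = π(0.026)²/4 = 0.0005309 m²; mean velocity V = Q/A = 0.002026/0.0005309 = 3.816 m/s.
Reynolds number Re = ρVD/μ = 782.4 · 3.816 · 0.026 / 0.00182 = 4.265e+04.
Re > 4000 → turbulent. Relative roughness ε/D = 1.8e-06/0.026 = 6.92e-05. Haaland: 1/√f = -1.8 log₁₀[(6.92e-05/3.7)^1.11 + 6.9/4.265e+04] = -1.8 log₁₀[5.65e-06 + 0.000162] = 6.797, so f = 0.02164.
Darcy-Weisbach: ΔP = f(L/D)(ρV²/2) = 0.02164·(66.1/0.026)·(782.4·3.816²/2) = 0.02164·2542·5696 = 3.135e+05 Pa.
Head loss h_f = ΔP/(ρg) = 3.135e+05/(782.4·9.81) = 40.84 m.

h_f ≈ 40.84 m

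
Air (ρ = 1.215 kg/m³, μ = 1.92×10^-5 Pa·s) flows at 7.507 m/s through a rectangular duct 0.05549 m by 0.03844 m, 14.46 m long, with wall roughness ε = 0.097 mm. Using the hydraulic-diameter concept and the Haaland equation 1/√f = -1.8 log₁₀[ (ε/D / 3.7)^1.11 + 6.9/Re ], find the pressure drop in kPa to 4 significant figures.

ΔP ≈ 0.3202 kPa

Hydraulic diameter D_h = 4A/P = 4·(0.05549·0.03844)/(2·(0.05549+0.03844)) = 0.008532/0.1879 = 0.04542 m.
Re = ρVD_h/μ = 1.215·7.507·0.04542/1.92e-05 = 2.158e+04.
ε/D_h = 9.7e-05/0.04542 = 0.00214; Haaland gives 1/√f = -1.8 log₁₀[0.000254+0.00032] = 5.834, so f = 0.02938.
ΔP = f(L/D_h)(ρV²/2) = 0.02938·14.46/0.04542·34.24 = 320.2 Pa.
ΔP = 0.3202 kPa.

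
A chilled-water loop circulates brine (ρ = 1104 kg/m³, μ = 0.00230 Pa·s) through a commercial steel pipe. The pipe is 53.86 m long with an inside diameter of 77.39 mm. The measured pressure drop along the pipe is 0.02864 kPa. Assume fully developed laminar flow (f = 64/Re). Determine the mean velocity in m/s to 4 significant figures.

For laminar flow, f = 64/Re with Re = ρVD/μ, so Darcy-Weisbach reduces to ΔP = 32μLV/D². Solving for V: V = ΔP·D²/(32μL) = 28.64·(0.07739)²/(32·0.0023·53.86) = 0.04327 m/s.
Check: Re = ρVD/μ = 1104·0.04327·0.07739/0.0023 = 1607 < 2300, so the laminar assumption holds.

V ≈ 0.04327 m/s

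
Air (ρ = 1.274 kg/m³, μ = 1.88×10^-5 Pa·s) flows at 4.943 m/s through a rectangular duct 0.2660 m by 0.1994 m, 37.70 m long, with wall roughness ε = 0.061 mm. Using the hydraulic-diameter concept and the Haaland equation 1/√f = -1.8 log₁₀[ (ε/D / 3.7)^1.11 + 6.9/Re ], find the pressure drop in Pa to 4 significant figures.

ΔP ≈ 51.27 Pa

Hydraulic diameter D_h = 4A/P = 4·(0.266·0.1994)/(2·(0.266+0.1994)) = 0.2122/0.9308 = 0.2279 m.
Re = ρVD_h/μ = 1.274·4.943·0.2279/1.88e-05 = 7.635e+04.
ε/D_h = 6.1e-05/0.2279 = 0.000268; Haaland gives 1/√f = -1.8 log₁₀[2.53e-05+9.04e-05] = 7.086, so f = 0.01992.
ΔP = f(L/D_h)(ρV²/2) = 0.01992·37.7/0.2279·15.56 = 51.27 Pa.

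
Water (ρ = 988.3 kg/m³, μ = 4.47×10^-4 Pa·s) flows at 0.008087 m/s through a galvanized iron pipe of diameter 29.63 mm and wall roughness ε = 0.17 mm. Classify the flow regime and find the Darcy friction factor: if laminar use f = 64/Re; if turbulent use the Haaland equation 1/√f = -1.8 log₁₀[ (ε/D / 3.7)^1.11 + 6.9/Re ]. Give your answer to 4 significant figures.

f ≈ 0.1208

Re = ρVD/μ = 988.3·0.008087·0.02963/0.000447 = 529.8.
Re < 2300 → laminar, so f = 64/Re = 0.1208 (roughness is irrelevant in laminar flow).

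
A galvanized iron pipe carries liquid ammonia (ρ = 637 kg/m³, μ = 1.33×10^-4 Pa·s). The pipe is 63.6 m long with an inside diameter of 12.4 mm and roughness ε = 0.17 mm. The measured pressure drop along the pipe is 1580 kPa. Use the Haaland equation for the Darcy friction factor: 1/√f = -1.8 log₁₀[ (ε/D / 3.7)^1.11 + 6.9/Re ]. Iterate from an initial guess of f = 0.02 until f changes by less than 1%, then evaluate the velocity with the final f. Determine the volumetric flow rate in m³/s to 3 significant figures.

Rearranging Darcy-Weisbach: V = √(2·ΔP·D/(f·L·ρ)). With ε/D = 0.00017/0.0124 = 0.0137, iterate starting from f = 0.02:
  f = 0.02 → V = √(2·1.58e+06·0.0124/(0.02·63.6·637)) = 6.954 m/s; Re = ρVD/μ = 4.13e+05; f → 0.0425
  f = 0.0425 → V = 4.771 m/s; Re = 2.833e+05; f → 0.04255
Converged (Δf/f < 1%). With the final f = 0.04255: V = √(2·1.58e+06·0.0124/(0.04255·63.6·637)) = 4.768 m/s.
Q = V·A = 4.768·(π/4·0.0124²) = 0.0005758 m³/s = 5.76×10^-4 m³/s.

Q ≈ 5.76×10^-4 m³/s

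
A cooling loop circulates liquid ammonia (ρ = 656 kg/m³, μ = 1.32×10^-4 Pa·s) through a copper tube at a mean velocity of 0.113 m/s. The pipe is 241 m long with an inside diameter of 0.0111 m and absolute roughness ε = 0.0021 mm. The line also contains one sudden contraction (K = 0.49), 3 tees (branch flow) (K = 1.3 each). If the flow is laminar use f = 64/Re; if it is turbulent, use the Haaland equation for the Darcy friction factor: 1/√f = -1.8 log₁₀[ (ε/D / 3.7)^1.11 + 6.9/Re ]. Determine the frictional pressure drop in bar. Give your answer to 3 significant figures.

ΔP ≈ 0.0325 bar

Reynolds number Re = ρVD/μ = 656 · 0.113 · 0.0111 / 0.000132 = 6233.
Re > 4000 → turbulent. Relative roughness ε/D = 2.1e-06/0.0111 = 0.000189. Haaland: 1/√f = -1.8 log₁₀[(0.000189/3.7)^1.11 + 6.9/6233] = -1.8 log₁₀[1.72e-05 + 0.00111] = 5.309, so f = 0.03549.
Total minor-loss coefficient ΣK = 1·0.49 + 3·1.3 = 4.39.
ΔP = [f·L/D + ΣK]·(ρV²/2) = [0.03549·241/0.0111 + 4.39]·(656·0.113²/2) = [770.5 + 4.39]·4.188 = 3245 Pa.
ΔP = 3245 Pa = 0.0325 bar.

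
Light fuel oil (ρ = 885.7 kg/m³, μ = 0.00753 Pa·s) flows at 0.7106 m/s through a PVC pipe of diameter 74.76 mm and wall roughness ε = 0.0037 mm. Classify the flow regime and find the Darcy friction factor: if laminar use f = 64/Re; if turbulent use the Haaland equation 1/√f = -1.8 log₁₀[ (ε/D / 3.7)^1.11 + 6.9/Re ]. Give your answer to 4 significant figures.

Re = ρVD/μ = 885.7·0.7106·0.07476/0.00753 = 6249.
Re > 4000 → turbulent. ε/D = 3.7e-06/0.07476 = 4.95e-05; Haaland: 1/√f = -1.8 log₁₀[3.89e-06 + 0.0011] = 5.32, so f = 0.03534.

f ≈ 0.03534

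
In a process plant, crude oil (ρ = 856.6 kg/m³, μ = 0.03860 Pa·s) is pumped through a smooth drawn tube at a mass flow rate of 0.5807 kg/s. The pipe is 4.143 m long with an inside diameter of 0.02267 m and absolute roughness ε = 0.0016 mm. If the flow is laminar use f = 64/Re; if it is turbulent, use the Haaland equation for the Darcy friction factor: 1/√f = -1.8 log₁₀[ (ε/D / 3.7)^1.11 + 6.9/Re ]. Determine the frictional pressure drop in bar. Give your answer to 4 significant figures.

ΔP ≈ 0.1672 bar

A = πD²/4 = π(0.02267)²/4 = 0.0004036 m²; mean velocity V = ṁ/(ρA) = 0.5807/(856.6 · 0.0004036) = 1.68 m/s.
Reynolds number Re = ρVD/μ = 856.6 · 1.68 · 0.02267 / 0.0386 = 844.9.
Re < 2300 → laminar flow, so f = 64/Re = 64/844.9 = 0.07575 (the turbulent correlation is not needed).
Darcy-Weisbach: ΔP = f(L/D)(ρV²/2) = 0.07575·(4.143/0.02267)·(856.6·1.68²/2) = 0.07575·182.8·1208 = 1.672e+04 Pa.
ΔP = 1.672e+04 Pa = 0.1672 bar.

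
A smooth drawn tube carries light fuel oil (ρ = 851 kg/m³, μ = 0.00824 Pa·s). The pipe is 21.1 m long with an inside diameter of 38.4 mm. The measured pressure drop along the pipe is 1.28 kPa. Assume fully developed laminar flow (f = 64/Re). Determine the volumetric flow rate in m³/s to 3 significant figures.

Q ≈ 3.93×10^-4 m³/s

For laminar flow, f = 64/Re with Re = ρVD/μ, so Darcy-Weisbach reduces to ΔP = 32μLV/D². Solving for V: V = ΔP·D²/(32μL) = 1280·(0.0384)²/(32·0.00824·21.1) = 0.3392 m/s.
Check: Re = ρVD/μ = 851·0.3392·0.0384/0.00824 = 1345 < 2300, so the laminar assumption holds.
Q = V·A = 0.3392·(π/4·0.0384²) = 0.0003929 m³/s = 3.93×10^-4 m³/s.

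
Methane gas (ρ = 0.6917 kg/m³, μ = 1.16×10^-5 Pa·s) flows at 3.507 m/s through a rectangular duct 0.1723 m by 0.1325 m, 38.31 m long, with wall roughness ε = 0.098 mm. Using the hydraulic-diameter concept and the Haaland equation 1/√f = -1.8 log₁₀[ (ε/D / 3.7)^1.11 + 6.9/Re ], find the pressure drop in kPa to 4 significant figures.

ΔP ≈ 0.02680 kPa

Hydraulic diameter D_h = 4A/P = 4·(0.1723·0.1325)/(2·(0.1723+0.1325)) = 0.09132/0.6096 = 0.1498 m.
Re = ρVD_h/μ = 0.6917·3.507·0.1498/1.16e-05 = 3.133e+04.
ε/D_h = 9.8e-05/0.1498 = 0.000654; Haaland gives 1/√f = -1.8 log₁₀[6.83e-05+0.00022] = 6.371, so f = 0.02463.
ΔP = f(L/D_h)(ρV²/2) = 0.02463·38.31/0.1498·4.254 = 26.8 Pa.
ΔP = 0.02680 kPa.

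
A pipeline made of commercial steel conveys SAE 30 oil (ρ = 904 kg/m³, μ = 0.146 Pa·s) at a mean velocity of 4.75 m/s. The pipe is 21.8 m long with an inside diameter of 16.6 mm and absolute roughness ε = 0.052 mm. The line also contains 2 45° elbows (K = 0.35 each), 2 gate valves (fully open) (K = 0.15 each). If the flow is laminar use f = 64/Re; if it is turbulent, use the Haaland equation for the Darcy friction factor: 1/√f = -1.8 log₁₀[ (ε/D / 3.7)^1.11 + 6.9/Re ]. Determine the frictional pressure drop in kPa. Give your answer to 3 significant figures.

ΔP ≈ 1770 kPa

Reynolds number Re = ρVD/μ = 904 · 4.75 · 0.0166 / 0.146 = 488.2.
Re < 2300 → laminar flow, so f = 64/Re = 64/488.2 = 0.1311 (the turbulent correlation is not needed).
Total minor-loss coefficient ΣK = 2·0.35 + 2·0.15 = 1.
ΔP = [f·L/D + ΣK]·(ρV²/2) = [0.1311·21.8/0.0166 + 1]·(904·4.75²/2) = [172.2 + 1]·1.02e+04 = 1.766e+06 Pa.
ΔP = 1.766e+06 Pa = 1770 kPa.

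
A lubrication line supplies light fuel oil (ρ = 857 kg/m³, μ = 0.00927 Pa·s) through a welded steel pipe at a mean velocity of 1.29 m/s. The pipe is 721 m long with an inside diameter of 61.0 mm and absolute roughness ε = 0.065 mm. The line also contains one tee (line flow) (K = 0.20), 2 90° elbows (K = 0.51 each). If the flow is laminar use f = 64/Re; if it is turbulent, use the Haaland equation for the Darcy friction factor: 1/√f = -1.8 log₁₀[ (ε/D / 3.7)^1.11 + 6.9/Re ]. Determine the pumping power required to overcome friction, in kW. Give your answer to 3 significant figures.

Reynolds number Re = ρVD/μ = 857 · 1.29 · 0.061 / 0.00927 = 7275.
Re > 4000 → turbulent. Relative roughness ε/D = 6.5e-05/0.061 = 0.00107. Haaland: 1/√f = -1.8 log₁₀[(0.00107/3.7)^1.11 + 6.9/7275] = -1.8 log₁₀[0.000117 + 0.000948] = 5.35, so f = 0.03494.
Total minor-loss coefficient ΣK = 1·0.2 + 2·0.51 = 1.22.
ΔP = [f·L/D + ΣK]·(ρV²/2) = [0.03494·721/0.061 + 1.22]·(857·1.29²/2) = [412.9 + 1.22]·713.1 = 2.953e+05 Pa.
Q = V·A = 1.29·0.002922 = 0.00377 m³/s.
Pumping power P = QΔP = 0.00377·2.953e+05 = 1113 W = 1.11 kW.

P ≈ 1.11 kW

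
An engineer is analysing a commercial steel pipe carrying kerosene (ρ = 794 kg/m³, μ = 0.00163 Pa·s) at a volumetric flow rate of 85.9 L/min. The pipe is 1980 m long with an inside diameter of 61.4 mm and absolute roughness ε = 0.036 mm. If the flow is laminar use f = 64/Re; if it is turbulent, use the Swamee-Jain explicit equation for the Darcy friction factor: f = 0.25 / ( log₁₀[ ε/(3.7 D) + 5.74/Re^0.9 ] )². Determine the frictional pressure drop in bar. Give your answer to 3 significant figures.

Q = 85.9 L/min = 85.9/60000 = 0.001432 m³/s.
Cross-sectional area A = πD²/4 = π(0.0614)²/4 = 0.002961 m²; mean velocity V = Q/A = 0.001432/0.002961 = 0.4835 m/s.
Reynolds number Re = ρVD/μ = 794 · 0.4835 · 0.0614 / 0.00163 = 1.446e+04.
Re > 4000 → turbulent. Relative roughness ε/D = 3.6e-05/0.0614 = 0.000586. Swamee-Jain: f = 0.25/(log₁₀[0.000586/3.7 + 5.74/1.446e+04^0.9])² = 0.25/(log₁₀[0.000158 + 0.00103])² = 0.25/(-2.923)² = 0.02925.
Darcy-Weisbach: ΔP = f(L/D)(ρV²/2) = 0.02925·(1980/0.0614)·(794·0.4835²/2) = 0.02925·3.225e+04·92.82 = 8.756e+04 Pa.
ΔP = 8.756e+04 Pa = 0.876 bar.

ΔP ≈ 0.876 bar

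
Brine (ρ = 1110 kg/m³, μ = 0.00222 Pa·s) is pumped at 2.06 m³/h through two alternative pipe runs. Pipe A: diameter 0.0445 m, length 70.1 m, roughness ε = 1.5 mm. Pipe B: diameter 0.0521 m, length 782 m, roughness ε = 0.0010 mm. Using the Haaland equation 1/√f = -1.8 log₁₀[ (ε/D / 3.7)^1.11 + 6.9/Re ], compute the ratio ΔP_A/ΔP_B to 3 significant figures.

Pipe A: V = Q/A = 0.0005722/0.001555 = 0.3679 m/s; Re = 8186; ε/D = 0.0337; Haaland → f = 0.06364; ΔP_A = f(L/D)(ρV²/2) = 7531 Pa.
Pipe B: V = Q/A = 0.0005722/0.002132 = 0.2684 m/s; Re = 6992; ε/D = 1.92e-05; Haaland → f = 0.03418; ΔP_B = f(L/D)(ρV²/2) = 2.051e+04 Pa.
ΔP_A/ΔP_B = 7531/2.051e+04 = 0.367.

ΔP_A/ΔP_B ≈ 0.367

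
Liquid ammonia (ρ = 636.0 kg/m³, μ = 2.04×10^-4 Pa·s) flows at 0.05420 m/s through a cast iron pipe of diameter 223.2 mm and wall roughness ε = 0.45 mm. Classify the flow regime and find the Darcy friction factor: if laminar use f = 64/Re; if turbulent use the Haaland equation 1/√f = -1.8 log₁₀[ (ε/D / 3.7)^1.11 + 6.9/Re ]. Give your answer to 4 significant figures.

f ≈ 0.02709

Re = ρVD/μ = 636·0.0542·0.2232/0.000204 = 3.772e+04.
Re > 4000 → turbulent. ε/D = 0.00045/0.2232 = 0.00202; Haaland: 1/√f = -1.8 log₁₀[0.000238 + 0.000183] = 6.076, so f = 0.02709.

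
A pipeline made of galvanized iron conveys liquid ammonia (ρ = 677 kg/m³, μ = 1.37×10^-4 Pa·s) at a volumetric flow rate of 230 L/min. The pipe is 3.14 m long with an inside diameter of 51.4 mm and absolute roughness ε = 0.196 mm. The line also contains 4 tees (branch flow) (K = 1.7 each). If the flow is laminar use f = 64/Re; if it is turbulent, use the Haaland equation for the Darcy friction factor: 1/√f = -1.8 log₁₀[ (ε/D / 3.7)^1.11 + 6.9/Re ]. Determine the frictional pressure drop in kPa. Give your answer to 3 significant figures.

Q = 230 L/min = 230/60000 = 0.003833 m³/s.
Cross-sectional area A = πD²/4 = π(0.0514)²/4 = 0.002075 m²; mean velocity V = Q/A = 0.003833/0.002075 = 1.847 m/s.
Reynolds number Re = ρVD/μ = 677 · 1.847 · 0.0514 / 0.000137 = 4.692e+05.
Re > 4000 → turbulent. Relative roughness ε/D = 0.000196/0.0514 = 0.00381. Haaland: 1/√f = -1.8 log₁₀[(0.00381/3.7)^1.11 + 6.9/4.692e+05] = -1.8 log₁₀[0.000484 + 1.47e-05] = 5.944, so f = 0.0283.
Total minor-loss coefficient ΣK = 4·1.7 = 6.8.
ΔP = [f·L/D + ΣK]·(ρV²/2) = [0.0283·3.14/0.0514 + 6.8]·(677·1.847²/2) = [1.729 + 6.8]·1155 = 9853 Pa.
ΔP = 9853 Pa = 9.85 kPa.

ΔP ≈ 9.85 kPa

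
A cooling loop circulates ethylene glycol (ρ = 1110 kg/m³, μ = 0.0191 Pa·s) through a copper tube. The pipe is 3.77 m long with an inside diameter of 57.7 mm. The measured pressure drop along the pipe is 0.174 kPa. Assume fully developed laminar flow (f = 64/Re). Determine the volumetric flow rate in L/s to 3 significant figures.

Q ≈ 0.657 L/s

For laminar flow, f = 64/Re with Re = ρVD/μ, so Darcy-Weisbach reduces to ΔP = 32μLV/D². Solving for V: V = ΔP·D²/(32μL) = 174·(0.0577)²/(32·0.0191·3.77) = 0.2514 m/s.
Check: Re = ρVD/μ = 1110·0.2514·0.0577/0.0191 = 843 < 2300, so the laminar assumption holds.
Q = V·A = 0.2514·(π/4·0.0577²) = 0.0006574 m³/s = 0.657 L/s.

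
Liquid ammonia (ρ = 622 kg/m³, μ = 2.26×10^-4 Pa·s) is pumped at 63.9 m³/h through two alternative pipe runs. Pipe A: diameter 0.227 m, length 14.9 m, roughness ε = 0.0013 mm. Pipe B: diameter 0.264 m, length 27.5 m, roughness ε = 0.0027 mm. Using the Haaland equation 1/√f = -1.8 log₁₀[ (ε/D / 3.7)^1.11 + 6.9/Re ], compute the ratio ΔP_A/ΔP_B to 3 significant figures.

ΔP_A/ΔP_B ≈ 1.12

Pipe A: V = Q/A = 0.01775/0.04047 = 0.4386 m/s; Re = 2.74e+05; ε/D = 5.73e-06; Haaland → f = 0.01463; ΔP_A = f(L/D)(ρV²/2) = 57.46 Pa.
Pipe B: V = Q/A = 0.01775/0.05474 = 0.3243 m/s; Re = 2.356e+05; ε/D = 1.02e-05; Haaland → f = 0.01508; ΔP_B = f(L/D)(ρV²/2) = 51.38 Pa.
ΔP_A/ΔP_B = 57.46/51.38 = 1.12.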